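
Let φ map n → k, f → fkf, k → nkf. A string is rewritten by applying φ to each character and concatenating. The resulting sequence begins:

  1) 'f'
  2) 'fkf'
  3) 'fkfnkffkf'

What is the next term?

fkfnkffkfknkffkffkfnkffkf

Rewriting each symbol of fkfnkffkf: f→fkf, k→nkf, f→fkf, n→k, k→nkf, f→fkf, f→fkf, k→nkf, f→fkf, which concatenates to fkf nkf fkf k nkf fkf fkf nkf fkf.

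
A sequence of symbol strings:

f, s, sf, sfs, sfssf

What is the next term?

This is a Fibonacci-style word recurrence s(k) = s(k−1)·s(k−2): e.g. s·f = sf.
Continuing: sfssf · sfs gives term 6.

sfssfsfs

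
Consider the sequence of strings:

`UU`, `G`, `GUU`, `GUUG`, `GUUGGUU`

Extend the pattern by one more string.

Each term (from the third on) is the previous term followed by the one before it: term 3 = G·UU = GUU.
So term 6 is GUUGGUU·GUUG.

GUUGGUUGUUG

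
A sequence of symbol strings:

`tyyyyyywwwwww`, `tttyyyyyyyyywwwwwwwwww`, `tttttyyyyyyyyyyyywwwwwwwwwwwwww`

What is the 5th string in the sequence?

Term n consists of 2n-1 t's, followed by 3n+3 y's, followed by 4n+2 w's (n = 1, 2, …).
At n = 5 the blocks have lengths 9, 18, 22.

tttttttttyyyyyyyyyyyyyyyyyywwwwwwwwwwwwwwwwwwwwww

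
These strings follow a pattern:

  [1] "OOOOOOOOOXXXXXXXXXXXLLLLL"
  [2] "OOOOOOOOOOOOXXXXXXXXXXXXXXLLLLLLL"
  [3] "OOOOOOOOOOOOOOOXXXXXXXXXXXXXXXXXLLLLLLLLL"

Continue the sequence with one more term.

Reading off run lengths: O runs 9, 12, 15; X runs 11, 14, 17; L runs 5, 7, 9 — each is linear in n, where the shown terms are n = 3, 4, 5.
For the next term, n = 6, so the run lengths are 18, 20, 11.

OOOOOOOOOOOOOOOOOOXXXXXXXXXXXXXXXXXXXXLLLLLLLLLLL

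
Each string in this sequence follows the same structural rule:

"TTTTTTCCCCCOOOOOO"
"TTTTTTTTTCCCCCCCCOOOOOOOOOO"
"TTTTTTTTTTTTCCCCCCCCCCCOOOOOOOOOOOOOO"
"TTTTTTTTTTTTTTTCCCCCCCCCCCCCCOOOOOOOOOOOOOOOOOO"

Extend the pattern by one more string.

Each string has the form T^{3n} C^{3n-1} O^{4n-2}, where the shown terms are n = 2, 3, 4, 5.
At n = 6 the blocks have lengths 18, 17, 22.

TTTTTTTTTTTTTTTTTTCCCCCCCCCCCCCCCCCOOOOOOOOOOOOOOOOOOOOOO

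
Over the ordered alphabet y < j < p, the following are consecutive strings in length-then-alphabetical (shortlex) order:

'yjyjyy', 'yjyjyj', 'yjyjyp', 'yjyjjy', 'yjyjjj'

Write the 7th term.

Continuing the enumeration 2 steps past yjyjjj: yjyjjj → yjyjjp → (answer).

yjyjpy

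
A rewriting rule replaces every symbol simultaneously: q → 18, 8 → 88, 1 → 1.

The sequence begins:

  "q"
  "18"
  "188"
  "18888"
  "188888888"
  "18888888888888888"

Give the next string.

Rewriting the 17 symbols of 18888888888888888 one by one yields 1 88 88 88 88 88 88 88 88 88 88 88 88 88 88 88 88; concatenated:

188888888888888888888888888888888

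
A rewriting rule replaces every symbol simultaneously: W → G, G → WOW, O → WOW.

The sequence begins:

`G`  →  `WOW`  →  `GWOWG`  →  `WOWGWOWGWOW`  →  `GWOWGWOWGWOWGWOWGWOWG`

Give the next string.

WOWGWOWGWOWGWOWGWOWGWOWGWOWGWOWGWOWGWOWGWOW

Replace each of the 21 characters of GWOWGWOWGWOWGWOWGWOWG in place — WOW G WOW G WOW G WOW G WOW G WOW G WOW G WOW G WOW G WOW G WOW — and concatenate.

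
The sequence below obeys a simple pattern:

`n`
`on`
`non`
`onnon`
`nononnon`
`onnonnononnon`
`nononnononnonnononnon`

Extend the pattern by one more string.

Each term (from the third on) is the two preceding terms concatenated in order: term 3 = n·on = non.
Continuing: onnonnononnon · nononnononnonnononnon gives term 8.

onnonnononnonnononnononnonnononnon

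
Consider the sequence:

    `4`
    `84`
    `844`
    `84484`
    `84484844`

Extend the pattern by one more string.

8448484484484

From term 3 onward, concatenate the last term with the second-to-last: 84·4 = 844, 844·84 = 84484, …
So term 6 is 84484844·84484.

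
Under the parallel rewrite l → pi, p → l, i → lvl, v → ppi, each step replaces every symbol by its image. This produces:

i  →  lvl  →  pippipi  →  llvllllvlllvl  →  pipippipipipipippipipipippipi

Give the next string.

llvlllvllllvlllvlllvlllvlllvllllvlllvlllvlllvllllvlllvl

Replace each of the 29 characters of pipippipipipipippipipipippipi in place — l lvl l lvl l l lvl l lvl l lvl l lvl l lvl l l lvl l lvl l lvl l lvl l l lvl l lvl — and concatenate.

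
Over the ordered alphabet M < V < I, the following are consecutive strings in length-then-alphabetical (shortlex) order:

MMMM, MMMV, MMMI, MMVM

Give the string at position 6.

MMVI

Advancing 2 positions from MMVM through MMVM → MMVV reaches term 6.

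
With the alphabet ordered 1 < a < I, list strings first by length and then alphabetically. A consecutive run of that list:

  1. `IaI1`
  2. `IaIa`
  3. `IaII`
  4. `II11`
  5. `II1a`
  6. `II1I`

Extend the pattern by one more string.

Treat II1I as a base-3 numeral over the given alphabet and add one, carrying through any trailing I's.

IIa1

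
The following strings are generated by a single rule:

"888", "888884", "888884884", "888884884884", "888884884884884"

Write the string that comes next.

888884884884884884

The strings grow by a fixed suffix 884 each time.
One more step from 888884884884884 gives the answer.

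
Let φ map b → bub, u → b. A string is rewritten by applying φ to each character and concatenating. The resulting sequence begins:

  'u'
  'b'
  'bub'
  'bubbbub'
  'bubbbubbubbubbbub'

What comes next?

Applying the rule to each of the 17 symbols of bubbbubbubbubbbub gives the pieces bub b bub bub bub b bub bub b bub bub b bub bub bub b bub, which concatenate to the answer.

bubbbubbubbubbbubbubbbubbubbbubbubbubbbub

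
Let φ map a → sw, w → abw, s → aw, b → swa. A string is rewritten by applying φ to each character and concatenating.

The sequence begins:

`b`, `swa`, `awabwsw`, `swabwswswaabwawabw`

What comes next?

Rewriting the 18 symbols of swabwswswaabwawabw one by one yields aw abw sw swa abw aw abw aw abw sw sw swa abw sw abw sw swa abw; concatenated:

awabwswswaabwawabwawabwswswswaabwswabwswswaabw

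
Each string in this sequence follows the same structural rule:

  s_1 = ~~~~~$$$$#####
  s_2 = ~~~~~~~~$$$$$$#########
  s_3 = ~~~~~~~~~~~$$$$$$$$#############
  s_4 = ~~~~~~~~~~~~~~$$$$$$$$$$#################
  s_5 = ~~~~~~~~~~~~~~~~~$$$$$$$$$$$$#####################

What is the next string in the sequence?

Term n consists of 3n+2 ~'s, followed by 2n+2 $'s, followed by 4n+1 #'s (n = 1, 2, …).
For the next term, n = 6, so the run lengths are 20, 14, 25.

~~~~~~~~~~~~~~~~~~~~$$$$$$$$$$$$$$#########################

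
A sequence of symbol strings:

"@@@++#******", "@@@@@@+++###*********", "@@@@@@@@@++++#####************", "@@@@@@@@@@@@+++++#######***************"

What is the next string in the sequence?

@@@@@@@@@@@@@@@++++++#########******************

Each string has the form @^{3n} +^{n+1} #^{2n-1} *^{3n+3} (n = 1, 2, …).
At n = 5 the blocks have lengths 15, 6, 9, 18.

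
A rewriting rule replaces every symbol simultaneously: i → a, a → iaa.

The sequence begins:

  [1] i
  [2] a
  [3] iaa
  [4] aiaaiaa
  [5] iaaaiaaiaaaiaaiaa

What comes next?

Replace each of the 17 characters of iaaaiaaiaaaiaaiaa in place — a iaa iaa iaa a iaa iaa a iaa iaa iaa a iaa iaa a iaa iaa — and concatenate.

aiaaiaaiaaaiaaiaaaiaaiaaiaaaiaaiaaaiaaiaa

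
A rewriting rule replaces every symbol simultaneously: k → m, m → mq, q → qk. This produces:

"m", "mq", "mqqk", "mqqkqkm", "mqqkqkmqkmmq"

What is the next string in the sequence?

mqqkqkmqkmmqqkmmqmqqk

Rewriting each symbol of mqqkqkmqkmmq: m→mq, q→qk, q→qk, k→m, q→qk, k→m, m→mq, q→qk, k→m, m→mq, m→mq, q→qk, which concatenates to mq qk qk m qk m mq qk m mq mq qk.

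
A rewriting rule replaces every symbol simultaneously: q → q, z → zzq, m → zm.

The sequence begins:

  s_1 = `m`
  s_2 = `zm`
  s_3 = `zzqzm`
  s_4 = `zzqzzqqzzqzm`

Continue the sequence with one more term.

zzqzzqqzzqzzqqqzzqzzqqzzqzm

Rewriting each symbol of zzqzzqqzzqzm: z→zzq, z→zzq, q→q, z→zzq, z→zzq, q→q, q→q, z→zzq, z→zzq, q→q, z→zzq, m→zm, which concatenates to zzq zzq q zzq zzq q q zzq zzq q zzq zm.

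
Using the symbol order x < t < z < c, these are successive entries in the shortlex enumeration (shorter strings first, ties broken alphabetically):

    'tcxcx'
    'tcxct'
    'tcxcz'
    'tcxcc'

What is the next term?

tctxx

Find the rightmost character of tcxcc below c, bump it to the next letter, and reset everything to its right to x.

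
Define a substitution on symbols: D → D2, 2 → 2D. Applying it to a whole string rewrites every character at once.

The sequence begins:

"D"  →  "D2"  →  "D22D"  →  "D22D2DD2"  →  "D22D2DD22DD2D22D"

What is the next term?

D22D2DD22DD2D22D2DD2D22DD22D2DD2

Applying the rule to each of the 16 symbols of D22D2DD22DD2D22D gives the pieces D2 2D 2D D2 2D D2 D2 2D 2D D2 D2 2D D2 2D 2D D2, which concatenate to the answer.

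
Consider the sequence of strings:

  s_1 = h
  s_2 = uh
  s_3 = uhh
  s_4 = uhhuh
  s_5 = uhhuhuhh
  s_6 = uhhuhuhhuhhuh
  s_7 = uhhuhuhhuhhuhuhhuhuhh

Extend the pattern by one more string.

Each term (from the third on) is the previous term followed by the one before it: term 3 = uh·h = uhh.
Continuing: uhhuhuhhuhhuhuhhuhuhh · uhhuhuhhuhhuh gives term 8.

uhhuhuhhuhhuhuhhuhuhhuhhuhuhhuhhuh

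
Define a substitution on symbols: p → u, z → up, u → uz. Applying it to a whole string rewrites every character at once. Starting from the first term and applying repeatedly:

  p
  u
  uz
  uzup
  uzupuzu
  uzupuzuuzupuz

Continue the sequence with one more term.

uzupuzuuzupuzuzupuzuuzup

Replace each of the 13 characters of uzupuzuuzupuz in place — uz up uz u uz up uz uz up uz u uz up — and concatenate.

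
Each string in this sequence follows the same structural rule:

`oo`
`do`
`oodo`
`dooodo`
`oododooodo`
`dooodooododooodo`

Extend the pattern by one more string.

oododooododooodooododooodo

This is a Fibonacci-style word recurrence s(k) = s(k−2)·s(k−1): e.g. oo·do = oodo.
So term 7 is oododooodo·dooodooododooodo.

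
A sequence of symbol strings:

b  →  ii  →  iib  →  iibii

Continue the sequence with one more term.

From term 3 onward, concatenate the last term with the second-to-last: ii·b = iib, iib·ii = iibii, …
So term 5 is iibii·iib.

iibiiiib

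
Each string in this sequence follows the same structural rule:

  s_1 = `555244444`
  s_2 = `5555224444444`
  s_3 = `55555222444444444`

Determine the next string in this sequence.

555555222244444444444

Term n consists of n+1 5's, followed by n-1 2's, followed by 2n+1 4's, where the shown terms are n = 2, 3, 4.
For the next term, n = 5, so the run lengths are 6, 4, 11.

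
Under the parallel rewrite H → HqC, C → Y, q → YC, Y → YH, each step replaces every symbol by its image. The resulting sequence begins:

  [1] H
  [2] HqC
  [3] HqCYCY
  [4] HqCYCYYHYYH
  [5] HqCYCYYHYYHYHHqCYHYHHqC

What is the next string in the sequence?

Applying the rule to each of the 23 symbols of HqCYCYYHYYHYHHqCYHYHHqC gives the pieces HqC YC Y YH Y YH YH HqC YH YH HqC YH HqC HqC YC Y YH HqC YH HqC HqC YC Y, which concatenate to the answer.

HqCYCYYHYYHYHHqCYHYHHqCYHHqCHqCYCYYHHqCYHHqCHqCYCY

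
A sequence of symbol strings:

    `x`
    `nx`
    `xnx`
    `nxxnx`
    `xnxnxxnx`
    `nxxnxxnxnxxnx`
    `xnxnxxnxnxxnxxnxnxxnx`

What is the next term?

This is a Fibonacci-style word recurrence s(k) = s(k−2)·s(k−1): e.g. x·nx = xnx.
So term 8 is nxxnxxnxnxxnx·xnxnxxnxnxxnxxnxnxxnx.

nxxnxxnxnxxnxxnxnxxnxnxxnxxnxnxxnx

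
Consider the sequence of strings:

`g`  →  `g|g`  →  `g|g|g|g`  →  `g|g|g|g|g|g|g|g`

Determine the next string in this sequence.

Each string is two copies of the previous one joined by '|'.
One more doubling of g|g|g|g|g|g|g|g gives the answer.

g|g|g|g|g|g|g|g|g|g|g|g|g|g|g|g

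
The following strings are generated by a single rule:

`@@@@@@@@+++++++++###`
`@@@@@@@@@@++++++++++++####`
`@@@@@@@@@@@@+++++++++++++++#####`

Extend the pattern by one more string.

@@@@@@@@@@@@@@++++++++++++++++++######

The n-th term is 2n+2 @'s then 3n +'s then n #'s, where the shown terms are n = 3, 4, 5.
At n = 6 the blocks have lengths 14, 18, 6.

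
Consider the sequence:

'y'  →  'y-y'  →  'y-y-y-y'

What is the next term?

y-y-y-y-y-y-y-y

s(k+1) = s(k)·-·s(k) — each term doubles the last with '-' between the halves.
One more doubling of y-y-y-y gives the answer.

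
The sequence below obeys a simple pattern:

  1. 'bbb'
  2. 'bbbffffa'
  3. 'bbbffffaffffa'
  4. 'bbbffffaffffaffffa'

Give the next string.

Each term is the previous one with ffffa appended.
So the next term is bbbffffaffffaffffa·ffffa.

bbbffffaffffaffffaffffa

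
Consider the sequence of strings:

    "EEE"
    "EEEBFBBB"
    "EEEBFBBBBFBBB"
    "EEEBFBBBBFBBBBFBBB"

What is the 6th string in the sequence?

EEEBFBBBBFBBBBFBBBBFBBBBFBBB

The strings grow by a fixed suffix BFBBB each time.
From EEEBFBBBBFBBBBFBBB, 2 further steps: EEEBFBBBBFBBBBFBBB → EEEBFBBBBFBBBBFBBBBFBBB → (answer).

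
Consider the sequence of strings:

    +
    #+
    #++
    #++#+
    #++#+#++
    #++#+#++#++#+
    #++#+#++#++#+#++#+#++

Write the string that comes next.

Each term (from the third on) is the previous term followed by the one before it: term 3 = #+·+ = #++.
Continuing: #++#+#++#++#+#++#+#++ · #++#+#++#++#+ gives term 8.

#++#+#++#++#+#++#+#++#++#+#++#++#+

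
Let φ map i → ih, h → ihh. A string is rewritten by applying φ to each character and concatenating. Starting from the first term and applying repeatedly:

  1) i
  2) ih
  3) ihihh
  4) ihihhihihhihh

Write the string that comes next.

Rewriting the 13 symbols of ihihhihihhihh one by one yields ih ihh ih ihh ihh ih ihh ih ihh ihh ih ihh ihh; concatenated:

ihihhihihhihhihihhihihhihhihihhihh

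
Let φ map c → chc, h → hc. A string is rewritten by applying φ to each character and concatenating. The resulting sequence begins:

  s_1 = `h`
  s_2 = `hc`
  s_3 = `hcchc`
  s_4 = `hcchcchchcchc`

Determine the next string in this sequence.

hcchcchchcchcchchcchchcchcchchcchc

Applying the rule to each of the 13 symbols of hcchcchchcchc gives the pieces hc chc chc hc chc chc hc chc hc chc chc hc chc, which concatenate to the answer.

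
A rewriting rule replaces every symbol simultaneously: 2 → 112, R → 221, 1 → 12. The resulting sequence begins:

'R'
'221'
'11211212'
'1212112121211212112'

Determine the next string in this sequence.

1211212112121211212112121121212112121121212112

Applying the rule to each of the 19 symbols of 1212112121211212112 gives the pieces 12 112 12 112 12 12 112 12 112 12 112 12 12 112 12 112 12 12 112, which concatenate to the answer.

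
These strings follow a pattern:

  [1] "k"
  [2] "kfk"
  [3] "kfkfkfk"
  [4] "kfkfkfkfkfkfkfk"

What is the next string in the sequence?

s(k+1) = s(k)·f·s(k) — each term doubles the last with 'f' between the halves.
So the next term is two copies of kfkfkfkfkfkfkfk with 'f' between the halves.

kfkfkfkfkfkfkfkfkfkfkfkfkfkfkfk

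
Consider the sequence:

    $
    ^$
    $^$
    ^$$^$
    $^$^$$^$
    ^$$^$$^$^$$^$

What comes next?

$^$^$$^$^$$^$$^$^$$^$

From term 3 onward, concatenate the second-to-last term with the last: $·^$ = $^$, ^$·$^$ = ^$$^$, …
So term 7 is $^$^$$^$·^$$^$$^$^$$^$.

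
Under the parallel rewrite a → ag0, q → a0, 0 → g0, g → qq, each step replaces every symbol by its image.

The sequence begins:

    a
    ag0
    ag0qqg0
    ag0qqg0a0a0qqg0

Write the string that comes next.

φ(ag0qqg0a0a0qqg0) expands symbol-by-symbol to ag0 qq g0 a0 a0 qq g0 ag0 g0 ag0 g0 a0 a0 qq g0; joining the 15 pieces gives the next term.

ag0qqg0a0a0qqg0ag0g0ag0g0a0a0qqg0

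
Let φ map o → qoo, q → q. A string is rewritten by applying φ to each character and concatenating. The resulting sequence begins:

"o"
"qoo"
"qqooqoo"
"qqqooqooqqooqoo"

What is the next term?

Rewriting the 15 symbols of qqqooqooqqooqoo one by one yields q q q qoo qoo q qoo qoo q q qoo qoo q qoo qoo; concatenated:

qqqqooqooqqooqooqqqooqooqqooqoo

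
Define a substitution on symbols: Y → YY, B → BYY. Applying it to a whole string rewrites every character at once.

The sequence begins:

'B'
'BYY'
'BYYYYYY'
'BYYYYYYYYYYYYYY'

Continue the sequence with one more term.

BYYYYYYYYYYYYYYYYYYYYYYYYYYYYYY

Applying the rule to each of the 15 symbols of BYYYYYYYYYYYYYY gives the pieces BYY YY YY YY YY YY YY YY YY YY YY YY YY YY YY, which concatenate to the answer.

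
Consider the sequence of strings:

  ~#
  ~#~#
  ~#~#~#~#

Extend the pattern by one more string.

~#~#~#~#~#~#~#~#

Each string is two copies of the previous one concatenated.
So the next term is two copies of ~#~#~#~#.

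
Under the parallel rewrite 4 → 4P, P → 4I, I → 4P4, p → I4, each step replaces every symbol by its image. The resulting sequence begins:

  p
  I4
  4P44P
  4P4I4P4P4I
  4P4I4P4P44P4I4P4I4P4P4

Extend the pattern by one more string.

Applying the rule to each of the 22 symbols of 4P4I4P4P44P4I4P4I4P4P4 gives the pieces 4P 4I 4P 4P4 4P 4I 4P 4I 4P 4P 4I 4P 4P4 4P 4I 4P 4P4 4P 4I 4P 4I 4P, which concatenate to the answer.

4P4I4P4P44P4I4P4I4P4P4I4P4P44P4I4P4P44P4I4P4I4P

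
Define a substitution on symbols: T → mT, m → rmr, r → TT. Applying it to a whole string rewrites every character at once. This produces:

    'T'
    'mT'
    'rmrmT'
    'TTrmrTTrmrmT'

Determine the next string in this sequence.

Rewriting each symbol of TTrmrTTrmrmT: T→mT, T→mT, r→TT, m→rmr, r→TT, T→mT, T→mT, r→TT, m→rmr, r→TT, m→rmr, T→mT, which concatenates to mT mT TT rmr TT mT mT TT rmr TT rmr mT.

mTmTTTrmrTTmTmTTTrmrTTrmrmT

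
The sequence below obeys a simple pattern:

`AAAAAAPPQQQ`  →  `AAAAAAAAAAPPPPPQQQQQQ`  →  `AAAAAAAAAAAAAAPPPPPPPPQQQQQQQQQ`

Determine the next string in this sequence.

Reading off run lengths: A runs 6, 10, 14; P runs 2, 5, 8; Q runs 3, 6, 9 — each is linear in n (n = 1, 2, …).
Setting n = 4 gives 18, 11, 12 characters in each block.

AAAAAAAAAAAAAAAAAAPPPPPPPPPPPQQQQQQQQQQQQ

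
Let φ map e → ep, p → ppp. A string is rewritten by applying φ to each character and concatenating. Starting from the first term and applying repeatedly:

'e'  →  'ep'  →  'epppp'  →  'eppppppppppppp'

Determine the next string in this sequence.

Replace each of the 14 characters of eppppppppppppp in place — ep ppp ppp ppp ppp ppp ppp ppp ppp ppp ppp ppp ppp ppp — and concatenate.

epppppppppppppppppppppppppppppppppppppppp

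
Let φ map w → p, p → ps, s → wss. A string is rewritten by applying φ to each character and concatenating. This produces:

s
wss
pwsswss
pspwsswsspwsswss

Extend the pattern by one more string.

Applying the rule to each of the 16 symbols of pspwsswsspwsswss gives the pieces ps wss ps p wss wss p wss wss ps p wss wss p wss wss, which concatenate to the answer.

pswsspspwsswsspwsswsspspwsswsspwsswss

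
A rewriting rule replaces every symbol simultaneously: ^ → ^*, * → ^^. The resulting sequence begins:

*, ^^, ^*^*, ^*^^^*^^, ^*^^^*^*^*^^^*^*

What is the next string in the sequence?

Rewriting the 16 symbols of ^*^^^*^*^*^^^*^* one by one yields ^* ^^ ^* ^* ^* ^^ ^* ^^ ^* ^^ ^* ^* ^* ^^ ^* ^^; concatenated:

^*^^^*^*^*^^^*^^^*^^^*^*^*^^^*^^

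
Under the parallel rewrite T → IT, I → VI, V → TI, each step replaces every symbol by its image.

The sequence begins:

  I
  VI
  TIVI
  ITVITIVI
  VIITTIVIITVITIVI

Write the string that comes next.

Rewriting the 16 symbols of VIITTIVIITVITIVI one by one yields TI VI VI IT IT VI TI VI VI IT TI VI IT VI TI VI; concatenated:

TIVIVIITITVITIVIVIITTIVIITVITIVI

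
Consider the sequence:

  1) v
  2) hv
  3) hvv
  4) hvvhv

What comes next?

This is a Fibonacci-style word recurrence s(k) = s(k−1)·s(k−2): e.g. hv·v = hvv.
The next term joins hvvhv and hvv.

hvvhvhvv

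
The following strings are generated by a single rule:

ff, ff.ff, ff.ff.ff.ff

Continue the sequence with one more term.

Each string is two copies of the previous one joined by '.'.
So the next term is two copies of ff.ff.ff.ff with '.' between the halves.

ff.ff.ff.ff.ff.ff.ff.ff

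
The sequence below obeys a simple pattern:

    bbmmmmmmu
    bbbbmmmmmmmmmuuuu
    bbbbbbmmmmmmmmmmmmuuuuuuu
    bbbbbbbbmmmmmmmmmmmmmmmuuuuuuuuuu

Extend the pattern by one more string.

Reading off run lengths: b runs 2, 4, 6, 8; m runs 6, 9, 12, 15; u runs 1, 4, 7, 10 — each is linear in n (n = 1, 2, …).
For the next term, n = 5, so the run lengths are 10, 18, 13.

bbbbbbbbbbmmmmmmmmmmmmmmmmmmuuuuuuuuuuuuu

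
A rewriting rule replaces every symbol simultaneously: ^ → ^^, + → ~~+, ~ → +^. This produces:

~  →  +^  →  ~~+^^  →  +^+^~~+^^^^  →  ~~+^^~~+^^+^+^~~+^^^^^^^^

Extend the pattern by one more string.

Applying the rule to each of the 25 symbols of ~~+^^~~+^^+^+^~~+^^^^^^^^ gives the pieces +^ +^ ~~+ ^^ ^^ +^ +^ ~~+ ^^ ^^ ~~+ ^^ ~~+ ^^ +^ +^ ~~+ ^^ ^^ ^^ ^^ ^^ ^^ ^^ ^^, which concatenate to the answer.

+^+^~~+^^^^+^+^~~+^^^^~~+^^~~+^^+^+^~~+^^^^^^^^^^^^^^^^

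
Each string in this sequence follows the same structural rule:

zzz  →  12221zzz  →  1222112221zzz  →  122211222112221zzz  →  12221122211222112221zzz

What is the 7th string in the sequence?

122211222112221122211222112221zzz

Every step adds 12221 at the front: s(k+1) = 12221·s(k).
From 12221122211222112221zzz, 2 further steps: 12221122211222112221zzz → 1222112221122211222112221zzz → (answer).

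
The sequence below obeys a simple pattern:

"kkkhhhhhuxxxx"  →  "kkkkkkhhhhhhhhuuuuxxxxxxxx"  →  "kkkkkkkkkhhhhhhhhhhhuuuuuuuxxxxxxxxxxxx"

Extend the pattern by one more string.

kkkkkkkkkkkkhhhhhhhhhhhhhhuuuuuuuuuuxxxxxxxxxxxxxxxx

The n-th term is 3n k's then 3n+2 h's then 3n-2 u's then 4n x's (n = 1, 2, …).
For the next term, n = 4, so the run lengths are 12, 14, 10, 16.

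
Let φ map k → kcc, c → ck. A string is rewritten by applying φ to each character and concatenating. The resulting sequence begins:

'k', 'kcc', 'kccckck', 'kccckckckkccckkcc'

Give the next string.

Rewriting the 17 symbols of kccckckckkccckkcc one by one yields kcc ck ck ck kcc ck kcc ck kcc kcc ck ck ck kcc kcc ck ck; concatenated:

kccckckckkccckkccckkcckccckckckkcckccckck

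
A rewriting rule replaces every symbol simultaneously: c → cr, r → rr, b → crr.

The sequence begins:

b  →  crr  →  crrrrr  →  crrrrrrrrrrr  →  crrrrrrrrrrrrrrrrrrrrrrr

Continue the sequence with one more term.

Replace each of the 24 characters of crrrrrrrrrrrrrrrrrrrrrrr in place — cr rr rr rr rr rr rr rr rr rr rr rr rr rr rr rr rr rr rr rr rr rr rr rr — and concatenate.

crrrrrrrrrrrrrrrrrrrrrrrrrrrrrrrrrrrrrrrrrrrrrrr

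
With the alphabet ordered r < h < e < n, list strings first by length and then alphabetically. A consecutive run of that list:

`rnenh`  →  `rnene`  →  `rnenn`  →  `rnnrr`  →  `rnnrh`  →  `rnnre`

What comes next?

Treat rnnre as a base-4 numeral over the given alphabet and add one, carrying through any trailing n's.

rnnrn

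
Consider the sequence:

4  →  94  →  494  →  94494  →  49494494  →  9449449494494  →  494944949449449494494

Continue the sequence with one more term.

9449449494494494944949449449494494

This is a Fibonacci-style word recurrence s(k) = s(k−2)·s(k−1): e.g. 4·94 = 494.
The next term joins 9449449494494 and 494944949449449494494.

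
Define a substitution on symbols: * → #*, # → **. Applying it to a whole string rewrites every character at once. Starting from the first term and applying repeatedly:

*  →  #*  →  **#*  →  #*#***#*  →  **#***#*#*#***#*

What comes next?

#*#***#*#*#***#***#***#*#*#***#*

Replace each of the 16 characters of **#***#*#*#***#* in place — #* #* ** #* #* #* ** #* ** #* ** #* #* #* ** #* — and concatenate.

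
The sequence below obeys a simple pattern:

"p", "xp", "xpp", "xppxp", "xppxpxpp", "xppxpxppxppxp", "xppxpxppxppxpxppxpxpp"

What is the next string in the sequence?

From term 3 onward, concatenate the last term with the second-to-last: xp·p = xpp, xpp·xp = xppxp, …
Continuing: xppxpxppxppxpxppxpxpp · xppxpxppxppxp gives term 8.

xppxpxppxppxpxppxpxppxppxpxppxppxp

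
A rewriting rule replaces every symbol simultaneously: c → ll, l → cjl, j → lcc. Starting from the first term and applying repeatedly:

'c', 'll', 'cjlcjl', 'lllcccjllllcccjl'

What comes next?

Replace each of the 16 characters of lllcccjllllcccjl in place — cjl cjl cjl ll ll ll lcc cjl cjl cjl cjl ll ll ll lcc cjl — and concatenate.

cjlcjlcjllllllllcccjlcjlcjlcjllllllllcccjl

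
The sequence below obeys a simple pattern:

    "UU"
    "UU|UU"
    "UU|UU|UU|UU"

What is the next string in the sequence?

UU|UU|UU|UU|UU|UU|UU|UU

Every step duplicates the string with '|' between the halves.
So the next term is two copies of UU|UU|UU|UU with '|' between the halves.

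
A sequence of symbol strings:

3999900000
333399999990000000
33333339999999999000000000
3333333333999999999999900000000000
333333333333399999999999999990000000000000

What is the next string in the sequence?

33333333333333339999999999999999999000000000000000

Term n consists of 3n-2 3's, followed by 3n+1 9's, followed by 2n+3 0's (n = 1, 2, …).
At n = 6 the blocks have lengths 16, 19, 15.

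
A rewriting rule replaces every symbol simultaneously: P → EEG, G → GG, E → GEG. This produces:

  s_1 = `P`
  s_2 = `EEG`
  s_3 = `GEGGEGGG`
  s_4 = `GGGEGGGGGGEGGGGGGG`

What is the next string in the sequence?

GGGGGGGEGGGGGGGGGGGGGGEGGGGGGGGGGGGGGG

φ(GGGEGGGGGGEGGGGGGG) expands symbol-by-symbol to GG GG GG GEG GG GG GG GG GG GG GEG GG GG GG GG GG GG GG; joining the 18 pieces gives the next term.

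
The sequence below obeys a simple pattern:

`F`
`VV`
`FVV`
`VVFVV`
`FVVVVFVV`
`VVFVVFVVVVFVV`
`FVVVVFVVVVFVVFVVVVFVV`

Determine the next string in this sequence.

VVFVVFVVVVFVVFVVVVFVVVVFVVFVVVVFVV

Each term (from the third on) is the two preceding terms concatenated in order: term 3 = F·VV = FVV.
Continuing: VVFVVFVVVVFVV · FVVVVFVVVVFVVFVVVVFVV gives term 8.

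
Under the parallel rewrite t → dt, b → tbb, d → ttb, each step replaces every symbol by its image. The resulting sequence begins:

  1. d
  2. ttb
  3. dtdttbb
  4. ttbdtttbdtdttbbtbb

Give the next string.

φ(ttbdtttbdtdttbbtbb) expands symbol-by-symbol to dt dt tbb ttb dt dt dt tbb ttb dt ttb dt dt tbb tbb dt tbb tbb; joining the 18 pieces gives the next term.

dtdttbbttbdtdtdttbbttbdtttbdtdttbbtbbdttbbtbb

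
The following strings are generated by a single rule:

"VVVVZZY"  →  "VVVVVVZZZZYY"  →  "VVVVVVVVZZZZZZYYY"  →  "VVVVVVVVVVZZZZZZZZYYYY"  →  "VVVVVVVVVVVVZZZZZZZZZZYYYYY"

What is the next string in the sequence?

VVVVVVVVVVVVVVZZZZZZZZZZZZYYYYYY

Term n consists of 2n+2 V's, followed by 2n Z's, followed by n Y's (n = 1, 2, …).
At n = 6 the blocks have lengths 14, 12, 6.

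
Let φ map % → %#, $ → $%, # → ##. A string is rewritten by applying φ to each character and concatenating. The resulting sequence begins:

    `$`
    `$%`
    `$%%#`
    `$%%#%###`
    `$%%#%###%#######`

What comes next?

$%%#%###%#######%###############

Applying the rule to each of the 16 symbols of $%%#%###%####### gives the pieces $% %# %# ## %# ## ## ## %# ## ## ## ## ## ## ##, which concatenate to the answer.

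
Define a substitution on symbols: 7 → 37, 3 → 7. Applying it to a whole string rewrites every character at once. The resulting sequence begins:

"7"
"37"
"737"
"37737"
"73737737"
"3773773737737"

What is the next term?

737377373773773737737

Replace each of the 13 characters of 3773773737737 in place — 7 37 37 7 37 37 7 37 7 37 37 7 37 — and concatenate.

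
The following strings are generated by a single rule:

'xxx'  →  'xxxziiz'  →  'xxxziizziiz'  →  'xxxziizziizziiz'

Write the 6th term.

xxxziizziizziizziizziiz

The strings grow by a fixed suffix ziiz each time.
From xxxziizziizziiz, 2 further steps: xxxziizziizziiz → xxxziizziizziizziiz → (answer).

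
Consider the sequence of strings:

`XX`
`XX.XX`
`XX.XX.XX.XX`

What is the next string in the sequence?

XX.XX.XX.XX.XX.XX.XX.XX

Every step duplicates the string with '.' between the halves.
So the next term is two copies of XX.XX.XX.XX with '.' between the halves.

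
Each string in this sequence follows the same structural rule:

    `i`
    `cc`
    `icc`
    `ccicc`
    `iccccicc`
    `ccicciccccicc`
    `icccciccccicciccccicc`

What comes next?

This is a Fibonacci-style word recurrence s(k) = s(k−2)·s(k−1): e.g. i·cc = icc.
Continuing: ccicciccccicc · icccciccccicciccccicc gives term 8.

cciccicccciccicccciccccicciccccicc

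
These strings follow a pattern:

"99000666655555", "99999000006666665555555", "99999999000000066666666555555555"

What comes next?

Each string has the form 9^{3n-1} 0^{2n+1} 6^{2n+2} 5^{2n+3} (n = 1, 2, …).
For the next term, n = 4, so the run lengths are 11, 9, 10, 11.

99999999999000000000666666666655555555555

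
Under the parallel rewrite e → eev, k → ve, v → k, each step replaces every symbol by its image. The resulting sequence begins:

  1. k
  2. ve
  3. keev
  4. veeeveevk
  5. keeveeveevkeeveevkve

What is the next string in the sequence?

Replace each of the 20 characters of keeveeveevkeeveevkve in place — ve eev eev k eev eev k eev eev k ve eev eev k eev eev k ve k eev — and concatenate.

veeeveevkeeveevkeeveevkveeeveevkeeveevkvekeev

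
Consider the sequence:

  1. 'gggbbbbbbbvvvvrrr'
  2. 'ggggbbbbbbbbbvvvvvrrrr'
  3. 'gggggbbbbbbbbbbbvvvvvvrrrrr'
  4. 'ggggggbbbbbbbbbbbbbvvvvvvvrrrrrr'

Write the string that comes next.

The n-th term is n g's then 2n+1 b's then n+1 v's then n r's, where the shown terms are n = 3, 4, 5, 6.
For the next term, n = 7, so the run lengths are 7, 15, 8, 7.

gggggggbbbbbbbbbbbbbbbvvvvvvvvrrrrrrr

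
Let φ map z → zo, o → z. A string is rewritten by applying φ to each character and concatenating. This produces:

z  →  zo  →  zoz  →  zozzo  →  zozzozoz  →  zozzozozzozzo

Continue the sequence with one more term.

zozzozozzozzozozzozoz

Applying the rule to each of the 13 symbols of zozzozozzozzo gives the pieces zo z zo zo z zo z zo zo z zo zo z, which concatenate to the answer.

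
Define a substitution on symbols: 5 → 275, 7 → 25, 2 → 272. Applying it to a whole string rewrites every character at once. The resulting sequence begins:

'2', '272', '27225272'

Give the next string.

Rewriting each symbol of 27225272: 2→272, 7→25, 2→272, 2→272, 5→275, 2→272, 7→25, 2→272, which concatenates to 272 25 272 272 275 272 25 272.

2722527227227527225272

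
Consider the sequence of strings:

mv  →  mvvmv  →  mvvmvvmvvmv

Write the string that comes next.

mvvmvvmvvmvvmvvmvvmvvmv

Every step duplicates the string with 'v' between the halves.
So the next term is two copies of mvvmvvmvvmv with 'v' between the halves.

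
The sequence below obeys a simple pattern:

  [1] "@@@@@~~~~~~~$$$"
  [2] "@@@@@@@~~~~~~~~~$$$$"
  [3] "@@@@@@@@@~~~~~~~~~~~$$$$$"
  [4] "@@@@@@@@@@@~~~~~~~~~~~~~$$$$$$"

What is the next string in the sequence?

The n-th term is 2n-1 @'s then 2n+1 ~'s then n $'s, where the shown terms are n = 3, 4, 5, 6.
Setting n = 7 gives 13, 15, 7 characters in each block.

@@@@@@@@@@@@@~~~~~~~~~~~~~~~$$$$$$$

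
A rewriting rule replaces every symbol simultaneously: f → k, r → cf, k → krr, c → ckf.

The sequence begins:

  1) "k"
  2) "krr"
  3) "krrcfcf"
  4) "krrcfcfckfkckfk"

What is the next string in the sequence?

Applying the rule to each of the 15 symbols of krrcfcfckfkckfk gives the pieces krr cf cf ckf k ckf k ckf krr k krr ckf krr k krr, which concatenate to the answer.

krrcfcfckfkckfkckfkrrkkrrckfkrrkkrr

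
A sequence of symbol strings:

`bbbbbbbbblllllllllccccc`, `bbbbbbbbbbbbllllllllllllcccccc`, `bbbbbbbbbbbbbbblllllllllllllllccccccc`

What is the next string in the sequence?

Each string has the form b^{3n} l^{3n} c^{n+2}, where the shown terms are n = 3, 4, 5.
Setting n = 6 gives 18, 18, 8 characters in each block.

bbbbbbbbbbbbbbbbbbllllllllllllllllllcccccccc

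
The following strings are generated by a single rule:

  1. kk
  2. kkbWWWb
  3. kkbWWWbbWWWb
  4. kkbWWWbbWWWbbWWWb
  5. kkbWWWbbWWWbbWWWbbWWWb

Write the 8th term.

Each term is the previous one with bWWWb appended.
From kkbWWWbbWWWbbWWWbbWWWb, 3 further steps: kkbWWWbbWWWbbWWWbbWWWb → kkbWWWbbWWWbbWWWbbWWWbbWWWb → kkbWWWbbWWWbbWWWbbWWWbbWWWbbWWWb → (answer).

kkbWWWbbWWWbbWWWbbWWWbbWWWbbWWWbbWWWb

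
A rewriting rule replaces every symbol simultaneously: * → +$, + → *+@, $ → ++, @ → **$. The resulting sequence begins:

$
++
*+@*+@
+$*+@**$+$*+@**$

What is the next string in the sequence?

*+@+++$*+@**$+$+$++*+@+++$*+@**$+$+$++

Applying the rule to each of the 16 symbols of +$*+@**$+$*+@**$ gives the pieces *+@ ++ +$ *+@ **$ +$ +$ ++ *+@ ++ +$ *+@ **$ +$ +$ ++, which concatenate to the answer.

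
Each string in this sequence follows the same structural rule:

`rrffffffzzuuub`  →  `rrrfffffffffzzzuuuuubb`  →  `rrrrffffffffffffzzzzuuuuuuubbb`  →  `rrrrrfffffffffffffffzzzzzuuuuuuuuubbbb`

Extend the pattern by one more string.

rrrrrrffffffffffffffffffzzzzzzuuuuuuuuuuubbbbb

The n-th term is n r's then 3n f's then n z's then 2n-1 u's then n-1 b's, where the shown terms are n = 2, 3, 4, 5.
At n = 6 the blocks have lengths 6, 18, 6, 11, 5.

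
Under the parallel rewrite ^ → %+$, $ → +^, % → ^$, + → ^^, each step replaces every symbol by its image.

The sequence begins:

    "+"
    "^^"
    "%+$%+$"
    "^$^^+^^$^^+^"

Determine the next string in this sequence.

%+$+^%+$%+$^^%+$%+$+^%+$%+$^^%+$

Apply φ to ^$^^+^^$^^+^ symbol by symbol: ^→%+$, $→+^, ^→%+$, ^→%+$, +→^^, ^→%+$, ^→%+$, $→+^, ^→%+$, ^→%+$, +→^^, ^→%+$; joined: %+$ +^ %+$ %+$ ^^ %+$ %+$ +^ %+$ %+$ ^^ %+$.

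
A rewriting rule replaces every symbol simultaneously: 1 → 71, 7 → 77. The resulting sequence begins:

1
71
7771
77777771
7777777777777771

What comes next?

77777777777777777777777777777771

φ(7777777777777771) expands symbol-by-symbol to 77 77 77 77 77 77 77 77 77 77 77 77 77 77 77 71; joining the 16 pieces gives the next term.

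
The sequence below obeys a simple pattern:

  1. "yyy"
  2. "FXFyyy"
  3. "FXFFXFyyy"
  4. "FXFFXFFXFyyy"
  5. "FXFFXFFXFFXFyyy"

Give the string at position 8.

FXFFXFFXFFXFFXFFXFFXFyyy

Each term is the previous one with FXF prepended.
From FXFFXFFXFFXFyyy, 3 further steps: FXFFXFFXFFXFyyy → FXFFXFFXFFXFFXFyyy → FXFFXFFXFFXFFXFFXFyyy → (answer).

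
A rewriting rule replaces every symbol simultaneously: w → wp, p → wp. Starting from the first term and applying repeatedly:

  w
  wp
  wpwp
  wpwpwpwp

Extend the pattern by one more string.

wpwpwpwpwpwpwpwp

Apply φ to wpwpwpwp symbol by symbol: w→wp, p→wp, w→wp, p→wp, w→wp, p→wp, w→wp, p→wp; joined: wp wp wp wp wp wp wp wp.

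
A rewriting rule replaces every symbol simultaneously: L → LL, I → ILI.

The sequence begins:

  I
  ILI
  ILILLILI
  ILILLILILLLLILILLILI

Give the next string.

ILILLILILLLLILILLILILLLLLLLLILILLILILLLLILILLILI

Replace each of the 20 characters of ILILLILILLLLILILLILI in place — ILI LL ILI LL LL ILI LL ILI LL LL LL LL ILI LL ILI LL LL ILI LL ILI — and concatenate.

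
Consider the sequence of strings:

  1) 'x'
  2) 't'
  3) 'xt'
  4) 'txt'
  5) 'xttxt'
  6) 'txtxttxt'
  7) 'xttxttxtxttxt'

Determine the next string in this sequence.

From term 3 onward, concatenate the second-to-last term with the last: x·t = xt, t·xt = txt, …
Continuing: txtxttxt · xttxttxtxttxt gives term 8.

txtxttxtxttxttxtxttxt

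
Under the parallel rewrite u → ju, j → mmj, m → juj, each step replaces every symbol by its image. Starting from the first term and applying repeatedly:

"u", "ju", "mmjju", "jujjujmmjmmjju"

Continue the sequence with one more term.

mmjjummjmmjjummjjujjujmmjjujjujmmjmmjju

Replace each of the 14 characters of jujjujmmjmmjju in place — mmj ju mmj mmj ju mmj juj juj mmj juj juj mmj mmj ju — and concatenate.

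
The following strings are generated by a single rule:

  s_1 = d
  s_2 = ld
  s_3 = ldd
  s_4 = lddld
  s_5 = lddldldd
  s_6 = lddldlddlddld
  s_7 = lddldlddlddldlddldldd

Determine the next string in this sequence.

lddldlddlddldlddldlddlddldlddlddld

Each term (from the third on) is the previous term followed by the one before it: term 3 = ld·d = ldd.
Continuing: lddldlddlddldlddldldd · lddldlddlddld gives term 8.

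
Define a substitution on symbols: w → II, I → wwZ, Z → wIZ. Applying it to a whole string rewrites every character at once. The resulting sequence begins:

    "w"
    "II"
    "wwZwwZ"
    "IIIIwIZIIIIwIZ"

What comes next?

wwZwwZwwZwwZIIwwZwIZwwZwwZwwZwwZIIwwZwIZ

φ(IIIIwIZIIIIwIZ) expands symbol-by-symbol to wwZ wwZ wwZ wwZ II wwZ wIZ wwZ wwZ wwZ wwZ II wwZ wIZ; joining the 14 pieces gives the next term.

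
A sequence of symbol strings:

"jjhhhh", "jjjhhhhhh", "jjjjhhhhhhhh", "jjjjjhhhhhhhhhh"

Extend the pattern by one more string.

jjjjjjhhhhhhhhhhhh

The n-th term is n j's then 2n h's, where the shown terms are n = 2, 3, 4, 5.
At n = 6 the blocks have lengths 6, 12.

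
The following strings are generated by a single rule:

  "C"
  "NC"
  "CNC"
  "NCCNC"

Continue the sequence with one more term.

CNCNCCNC

Each term (from the third on) is the two preceding terms concatenated in order: term 3 = C·NC = CNC.
The next term joins CNC and NCCNC.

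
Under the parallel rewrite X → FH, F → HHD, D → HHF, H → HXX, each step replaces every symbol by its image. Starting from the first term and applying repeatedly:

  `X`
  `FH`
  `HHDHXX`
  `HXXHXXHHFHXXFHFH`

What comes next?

HXXFHFHHXXFHFHHXXHXXHHDHXXFHFHHHDHXXHHDHXX

Replace each of the 16 characters of HXXHXXHHFHXXFHFH in place — HXX FH FH HXX FH FH HXX HXX HHD HXX FH FH HHD HXX HHD HXX — and concatenate.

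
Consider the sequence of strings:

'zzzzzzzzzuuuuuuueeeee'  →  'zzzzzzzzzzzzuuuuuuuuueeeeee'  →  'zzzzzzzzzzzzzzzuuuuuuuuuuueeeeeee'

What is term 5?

zzzzzzzzzzzzzzzzzzzzzuuuuuuuuuuuuuuueeeeeeeee

The n-th term is 3n+3 z's then 2n+3 u's then n+3 e's, where the shown terms are n = 2, 3, 4.
At n = 6 the blocks have lengths 21, 15, 9.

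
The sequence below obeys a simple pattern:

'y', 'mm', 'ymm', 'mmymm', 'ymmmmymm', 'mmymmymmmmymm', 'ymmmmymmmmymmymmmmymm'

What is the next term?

mmymmymmmmymmymmmmymmmmymmymmmmymm

This is a Fibonacci-style word recurrence s(k) = s(k−2)·s(k−1): e.g. y·mm = ymm.
Continuing: mmymmymmmmymm · ymmmmymmmmymmymmmmymm gives term 8.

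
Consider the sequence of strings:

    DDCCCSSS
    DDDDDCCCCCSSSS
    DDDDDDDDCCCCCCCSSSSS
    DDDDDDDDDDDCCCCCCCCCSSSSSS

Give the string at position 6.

Each string has the form D^{3n-1} C^{2n+1} S^{n+2} (n = 1, 2, …).
For term 6, n = 6, so the run lengths are 17, 13, 8.

DDDDDDDDDDDDDDDDDCCCCCCCCCCCCCSSSSSSSS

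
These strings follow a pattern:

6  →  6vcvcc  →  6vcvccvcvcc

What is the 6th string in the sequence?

Every step adds vcvcc to the end: s(k+1) = s(k)·vcvcc.
From 6vcvccvcvcc, 3 further steps: 6vcvccvcvcc → 6vcvccvcvccvcvcc → 6vcvccvcvccvcvccvcvcc → (answer).

6vcvccvcvccvcvccvcvccvcvcc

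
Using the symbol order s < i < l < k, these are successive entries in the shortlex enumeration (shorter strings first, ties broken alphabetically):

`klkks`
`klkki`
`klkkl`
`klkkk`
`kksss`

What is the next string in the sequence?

kkssi

Find the rightmost character of kksss below k, bump it to the next letter, and reset everything to its right to s.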